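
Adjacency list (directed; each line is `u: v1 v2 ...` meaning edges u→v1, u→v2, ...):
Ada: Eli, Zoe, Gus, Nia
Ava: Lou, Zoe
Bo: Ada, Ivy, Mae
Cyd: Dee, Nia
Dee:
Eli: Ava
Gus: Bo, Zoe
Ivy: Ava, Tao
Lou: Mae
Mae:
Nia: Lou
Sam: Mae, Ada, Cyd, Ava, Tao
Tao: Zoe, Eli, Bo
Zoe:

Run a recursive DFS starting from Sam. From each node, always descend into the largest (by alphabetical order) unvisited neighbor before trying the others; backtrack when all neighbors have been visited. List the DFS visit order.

Visit Sam
Sam → Tao
Tao → Zoe
Tao → Eli
Eli → Ava
Ava → Lou
Lou → Mae
Tao → Bo
Bo → Ivy
Bo → Ada
Ada → Nia
Ada → Gus
Sam → Cyd
Cyd → Dee

Sam Tao Zoe Eli Ava Lou Mae Bo Ivy Ada Nia Gus Cyd Dee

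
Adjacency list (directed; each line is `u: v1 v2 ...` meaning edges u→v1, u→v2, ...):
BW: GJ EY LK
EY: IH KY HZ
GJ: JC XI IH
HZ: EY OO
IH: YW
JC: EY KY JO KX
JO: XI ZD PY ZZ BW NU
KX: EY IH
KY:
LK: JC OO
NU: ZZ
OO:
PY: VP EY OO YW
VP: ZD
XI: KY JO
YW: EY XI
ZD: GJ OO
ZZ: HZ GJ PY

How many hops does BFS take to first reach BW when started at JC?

Level 0: JC
Level 1: EY, JO, KX, KY
Level 2: BW, HZ, IH, NU, PY, XI, ZD, ZZ
Level 3: GJ, LK, OO, VP, YW
BW first appears at level 2.

2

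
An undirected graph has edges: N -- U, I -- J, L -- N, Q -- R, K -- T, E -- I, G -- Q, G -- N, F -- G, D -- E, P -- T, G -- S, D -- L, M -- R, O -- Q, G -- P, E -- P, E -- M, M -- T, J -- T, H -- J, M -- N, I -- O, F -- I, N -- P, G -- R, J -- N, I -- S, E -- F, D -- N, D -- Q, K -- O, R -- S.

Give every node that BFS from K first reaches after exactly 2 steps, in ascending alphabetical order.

I, J, M, P, Q

Level 0: K
Level 1: O, T
Level 2: I, J, M, P, Q
Level 3: D, E, F, G, H, N, R, S
Level 4: L, U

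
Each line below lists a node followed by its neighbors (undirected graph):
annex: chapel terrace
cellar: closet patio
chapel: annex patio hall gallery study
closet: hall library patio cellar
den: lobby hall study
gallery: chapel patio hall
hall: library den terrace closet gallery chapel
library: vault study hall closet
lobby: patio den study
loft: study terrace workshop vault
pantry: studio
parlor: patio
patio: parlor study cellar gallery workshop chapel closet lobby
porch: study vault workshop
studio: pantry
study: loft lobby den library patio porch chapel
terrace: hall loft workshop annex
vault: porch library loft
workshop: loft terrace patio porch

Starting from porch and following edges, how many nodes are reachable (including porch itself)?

17

BFS from porch visits: porch, workshop, vault, study, terrace, patio, loft, library, lobby, den, chapel, hall, annex, parlor, gallery, closet, cellar
Reachable nodes: 17 of 19 total.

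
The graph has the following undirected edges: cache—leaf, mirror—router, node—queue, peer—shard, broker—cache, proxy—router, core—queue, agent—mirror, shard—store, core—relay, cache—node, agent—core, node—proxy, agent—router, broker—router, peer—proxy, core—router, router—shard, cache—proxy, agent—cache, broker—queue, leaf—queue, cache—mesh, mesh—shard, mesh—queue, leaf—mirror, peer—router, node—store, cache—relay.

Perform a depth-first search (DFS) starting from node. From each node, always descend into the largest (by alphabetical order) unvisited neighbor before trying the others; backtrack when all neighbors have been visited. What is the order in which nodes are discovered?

Visit node
node → store
store → shard
shard → router
router → proxy
proxy → peer
proxy → cache
cache → relay
relay → core
core → queue
queue → mesh
queue → leaf
leaf → mirror
mirror → agent
queue → broker

node, store, shard, router, proxy, peer, cache, relay, core, queue, mesh, leaf, mirror, agent, broker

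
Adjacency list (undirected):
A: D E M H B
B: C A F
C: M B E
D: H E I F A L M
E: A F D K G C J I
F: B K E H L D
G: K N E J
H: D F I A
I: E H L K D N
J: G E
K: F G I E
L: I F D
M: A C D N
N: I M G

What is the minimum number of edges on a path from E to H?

Level 0: E
Level 1: A, C, D, F, G, I, J, K
Level 2: B, H, L, M, N
H first appears at level 2.

2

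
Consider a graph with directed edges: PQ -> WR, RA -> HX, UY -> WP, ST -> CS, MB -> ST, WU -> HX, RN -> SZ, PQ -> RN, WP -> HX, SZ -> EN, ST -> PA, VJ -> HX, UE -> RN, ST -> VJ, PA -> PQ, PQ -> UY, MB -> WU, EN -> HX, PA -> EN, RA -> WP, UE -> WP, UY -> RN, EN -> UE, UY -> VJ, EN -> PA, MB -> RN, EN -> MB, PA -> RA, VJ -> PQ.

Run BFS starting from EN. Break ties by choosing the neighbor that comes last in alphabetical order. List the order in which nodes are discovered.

EN UE PA MB HX WP RN RA PQ WU ST SZ WR UY VJ CS

Visit EN; enqueue UE, PA, MB, HX → queue [UE, PA, MB, HX]
Visit UE; enqueue WP, RN → queue [PA, MB, HX, WP, RN]
Visit PA; enqueue RA, PQ → queue [MB, HX, WP, RN, RA, PQ]
Visit MB; enqueue WU, ST → queue [HX, WP, RN, RA, PQ, WU, ST]
Visit HX → queue [WP, RN, RA, PQ, WU, ST]
Visit WP → queue [RN, RA, PQ, WU, ST]
Visit RN; enqueue SZ → queue [RA, PQ, WU, ST, SZ]
Visit RA → queue [PQ, WU, ST, SZ]
Visit PQ; enqueue WR, UY → queue [WU, ST, SZ, WR, UY]
Visit WU → queue [ST, SZ, WR, UY]
Visit ST; enqueue VJ, CS → queue [SZ, WR, UY, VJ, CS]
Visit SZ → queue [WR, UY, VJ, CS]
Visit WR → queue [UY, VJ, CS]
Visit UY → queue [VJ, CS]
Visit VJ → queue [CS]
Visit CS → queue []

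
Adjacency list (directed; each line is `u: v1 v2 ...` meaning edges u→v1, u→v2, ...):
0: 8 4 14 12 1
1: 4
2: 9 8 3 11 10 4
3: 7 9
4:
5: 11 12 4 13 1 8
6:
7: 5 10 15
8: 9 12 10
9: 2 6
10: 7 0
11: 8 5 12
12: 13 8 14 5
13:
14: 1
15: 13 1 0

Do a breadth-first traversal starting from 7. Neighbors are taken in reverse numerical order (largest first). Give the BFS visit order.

Visit 7; enqueue 15, 10, 5 → queue [15, 10, 5]
Visit 15; enqueue 13, 1, 0 → queue [10, 5, 13, 1, 0]
Visit 10 → queue [5, 13, 1, 0]
Visit 5; enqueue 12, 11, 8, 4 → queue [13, 1, 0, 12, 11, 8, 4]
Visit 13 → queue [1, 0, 12, 11, 8, 4]
Visit 1 → queue [0, 12, 11, 8, 4]
Visit 0; enqueue 14 → queue [12, 11, 8, 4, 14]
Visit 12 → queue [11, 8, 4, 14]
Visit 11 → queue [8, 4, 14]
Visit 8; enqueue 9 → queue [4, 14, 9]
Visit 4 → queue [14, 9]
Visit 14 → queue [9]
Visit 9; enqueue 6, 2 → queue [6, 2]
Visit 6 → queue [2]
Visit 2; enqueue 3 → queue [3]
Visit 3 → queue []

7 -> 15 -> 10 -> 5 -> 13 -> 1 -> 0 -> 12 -> 11 -> 8 -> 4 -> 14 -> 9 -> 6 -> 2 -> 3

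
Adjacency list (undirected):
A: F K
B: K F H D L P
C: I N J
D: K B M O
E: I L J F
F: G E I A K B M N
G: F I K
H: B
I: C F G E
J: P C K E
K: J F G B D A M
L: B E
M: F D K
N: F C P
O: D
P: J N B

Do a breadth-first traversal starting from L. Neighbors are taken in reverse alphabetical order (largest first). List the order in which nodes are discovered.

L, E, B, J, I, F, P, K, H, D, C, G, N, M, A, O

Visit L; enqueue E, B → queue [E, B]
Visit E; enqueue J, I, F → queue [B, J, I, F]
Visit B; enqueue P, K, H, D → queue [J, I, F, P, K, H, D]
Visit J; enqueue C → queue [I, F, P, K, H, D, C]
Visit I; enqueue G → queue [F, P, K, H, D, C, G]
Visit F; enqueue N, M, A → queue [P, K, H, D, C, G, N, M, A]
Visit P → queue [K, H, D, C, G, N, M, A]
Visit K → queue [H, D, C, G, N, M, A]
Visit H → queue [D, C, G, N, M, A]
Visit D; enqueue O → queue [C, G, N, M, A, O]
Visit C → queue [G, N, M, A, O]
Visit G → queue [N, M, A, O]
Visit N → queue [M, A, O]
Visit M → queue [A, O]
Visit A → queue [O]
Visit O → queue []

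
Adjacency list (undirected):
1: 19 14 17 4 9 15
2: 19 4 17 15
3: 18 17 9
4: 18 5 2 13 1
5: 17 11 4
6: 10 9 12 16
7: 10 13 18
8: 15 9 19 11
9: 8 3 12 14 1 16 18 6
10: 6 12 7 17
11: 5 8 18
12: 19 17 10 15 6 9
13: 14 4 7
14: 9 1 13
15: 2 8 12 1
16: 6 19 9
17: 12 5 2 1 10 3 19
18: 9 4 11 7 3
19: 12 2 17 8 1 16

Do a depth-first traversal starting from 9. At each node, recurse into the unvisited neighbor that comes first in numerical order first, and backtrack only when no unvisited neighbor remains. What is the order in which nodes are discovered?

Visit 9
9 → 1
1 → 4
4 → 2
2 → 15
15 → 8
8 → 11
11 → 5
5 → 17
17 → 3
3 → 18
18 → 7
7 → 10
10 → 6
6 → 12
12 → 19
19 → 16
7 → 13
13 → 14

9, 1, 4, 2, 15, 8, 11, 5, 17, 3, 18, 7, 10, 6, 12, 19, 16, 13, 14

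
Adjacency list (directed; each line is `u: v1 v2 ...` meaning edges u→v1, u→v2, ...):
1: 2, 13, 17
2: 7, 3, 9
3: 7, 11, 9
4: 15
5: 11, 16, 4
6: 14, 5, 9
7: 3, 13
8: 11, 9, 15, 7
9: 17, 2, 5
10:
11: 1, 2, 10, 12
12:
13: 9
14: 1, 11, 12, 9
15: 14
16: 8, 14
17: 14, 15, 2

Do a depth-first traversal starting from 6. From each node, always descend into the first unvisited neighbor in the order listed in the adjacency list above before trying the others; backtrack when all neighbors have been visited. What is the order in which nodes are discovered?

6 -> 14 -> 1 -> 2 -> 7 -> 3 -> 11 -> 10 -> 12 -> 9 -> 17 -> 15 -> 5 -> 16 -> 8 -> 4 -> 13

Visit 6
6 → 14
14 → 1
1 → 2
2 → 7
7 → 3
3 → 11
11 → 10
11 → 12
3 → 9
9 → 17
17 → 15
9 → 5
5 → 16
16 → 8
5 → 4
7 → 13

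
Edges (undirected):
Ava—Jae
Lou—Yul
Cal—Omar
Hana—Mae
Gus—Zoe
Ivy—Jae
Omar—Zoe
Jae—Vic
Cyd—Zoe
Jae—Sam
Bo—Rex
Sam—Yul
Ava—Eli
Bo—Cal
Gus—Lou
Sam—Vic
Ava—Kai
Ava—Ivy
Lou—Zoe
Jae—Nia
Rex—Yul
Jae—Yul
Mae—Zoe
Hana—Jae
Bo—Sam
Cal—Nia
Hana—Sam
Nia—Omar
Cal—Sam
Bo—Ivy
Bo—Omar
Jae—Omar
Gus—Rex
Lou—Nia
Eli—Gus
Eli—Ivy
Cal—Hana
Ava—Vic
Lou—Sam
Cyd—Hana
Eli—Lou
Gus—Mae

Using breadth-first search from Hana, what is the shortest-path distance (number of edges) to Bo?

Level 0: Hana
Level 1: Cal, Cyd, Jae, Mae, Sam
Level 2: Ava, Bo, Gus, Ivy, Lou, Nia, Omar, Vic, Yul, Zoe
Level 3: Eli, Kai, Rex
Bo first appears at level 2.

2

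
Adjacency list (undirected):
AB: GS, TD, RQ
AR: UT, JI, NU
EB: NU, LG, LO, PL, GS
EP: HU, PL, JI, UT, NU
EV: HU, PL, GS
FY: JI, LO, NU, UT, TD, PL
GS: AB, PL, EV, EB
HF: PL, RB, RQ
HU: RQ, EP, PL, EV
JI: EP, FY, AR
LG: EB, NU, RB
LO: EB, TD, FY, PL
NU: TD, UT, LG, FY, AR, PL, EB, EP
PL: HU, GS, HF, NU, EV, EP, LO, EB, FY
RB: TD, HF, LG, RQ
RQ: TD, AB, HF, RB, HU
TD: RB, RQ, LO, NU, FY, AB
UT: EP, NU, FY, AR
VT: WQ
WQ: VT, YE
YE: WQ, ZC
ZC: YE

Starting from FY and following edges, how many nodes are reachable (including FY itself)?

18

BFS from FY visits: FY, JI, LO, NU, UT, TD, PL, EP, AR, EB, LG, RB, RQ, AB, HU, GS, HF, EV
Reachable nodes: 18 of 22 total.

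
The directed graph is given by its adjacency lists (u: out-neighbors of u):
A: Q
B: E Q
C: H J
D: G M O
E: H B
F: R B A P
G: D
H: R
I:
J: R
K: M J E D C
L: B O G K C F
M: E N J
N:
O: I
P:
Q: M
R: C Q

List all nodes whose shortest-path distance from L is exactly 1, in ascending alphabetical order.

B, C, F, G, K, O

Level 0: L
Level 1: B, C, F, G, K, O
Level 2: A, D, E, H, I, J, M, P, Q, R
Level 3: N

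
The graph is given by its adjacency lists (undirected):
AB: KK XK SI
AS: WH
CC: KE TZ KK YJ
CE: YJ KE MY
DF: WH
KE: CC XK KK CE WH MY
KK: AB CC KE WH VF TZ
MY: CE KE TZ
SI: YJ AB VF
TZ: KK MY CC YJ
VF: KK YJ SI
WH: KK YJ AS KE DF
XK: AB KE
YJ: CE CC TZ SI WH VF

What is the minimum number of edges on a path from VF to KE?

2

Level 0: VF
Level 1: KK, SI, YJ
Level 2: AB, CC, CE, KE, TZ, WH
Level 3: AS, DF, MY, XK
KE first appears at level 2.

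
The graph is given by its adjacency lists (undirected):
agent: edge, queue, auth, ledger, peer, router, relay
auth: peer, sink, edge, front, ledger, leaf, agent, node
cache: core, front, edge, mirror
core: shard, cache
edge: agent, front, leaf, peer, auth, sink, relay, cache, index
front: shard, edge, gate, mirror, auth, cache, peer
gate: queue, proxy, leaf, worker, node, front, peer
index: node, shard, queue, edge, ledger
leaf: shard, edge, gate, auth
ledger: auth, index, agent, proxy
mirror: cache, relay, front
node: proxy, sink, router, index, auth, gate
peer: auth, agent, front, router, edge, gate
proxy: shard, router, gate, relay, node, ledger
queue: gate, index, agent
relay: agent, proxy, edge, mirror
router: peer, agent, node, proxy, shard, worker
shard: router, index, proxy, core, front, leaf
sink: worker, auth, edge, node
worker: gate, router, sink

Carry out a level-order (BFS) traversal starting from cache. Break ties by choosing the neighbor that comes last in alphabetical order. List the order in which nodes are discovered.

Visit cache; enqueue mirror, front, edge, core → queue [mirror, front, edge, core]
Visit mirror; enqueue relay → queue [front, edge, core, relay]
Visit front; enqueue shard, peer, gate, auth → queue [edge, core, relay, shard, peer, gate, auth]
Visit edge; enqueue sink, leaf, index, agent → queue [core, relay, shard, peer, gate, auth, sink, leaf, index, agent]
Visit core → queue [relay, shard, peer, gate, auth, sink, leaf, index, agent]
Visit relay; enqueue proxy → queue [shard, peer, gate, auth, sink, leaf, index, agent, proxy]
Visit shard; enqueue router → queue [peer, gate, auth, sink, leaf, index, agent, proxy, router]
Visit peer → queue [gate, auth, sink, leaf, index, agent, proxy, router]
Visit gate; enqueue worker, queue, node → queue [auth, sink, leaf, index, agent, proxy, router, worker, queue, node]
Visit auth; enqueue ledger → queue [sink, leaf, index, agent, proxy, router, worker, queue, node, ledger]
Visit sink → queue [leaf, index, agent, proxy, router, worker, queue, node, ledger]
Visit leaf → queue [index, agent, proxy, router, worker, queue, node, ledger]
Visit index → queue [agent, proxy, router, worker, queue, node, ledger]
Visit agent → queue [proxy, router, worker, queue, node, ledger]
Visit proxy → queue [router, worker, queue, node, ledger]
Visit router → queue [worker, queue, node, ledger]
Visit worker → queue [queue, node, ledger]
Visit queue → queue [node, ledger]
Visit node → queue [ledger]
Visit ledger → queue []

cache, mirror, front, edge, core, relay, shard, peer, gate, auth, sink, leaf, index, agent, proxy, router, worker, queue, node, ledger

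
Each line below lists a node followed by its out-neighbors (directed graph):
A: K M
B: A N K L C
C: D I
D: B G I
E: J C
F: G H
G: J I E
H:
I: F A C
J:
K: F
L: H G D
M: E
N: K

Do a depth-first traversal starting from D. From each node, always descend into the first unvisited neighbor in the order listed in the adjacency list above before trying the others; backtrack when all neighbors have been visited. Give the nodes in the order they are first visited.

D → B → A → K → F → G → J → I → C → E → H → M → N → L

Visit D
D → B
B → A
A → K
K → F
F → G
G → J
G → I
I → C
G → E
F → H
A → M
B → N
B → L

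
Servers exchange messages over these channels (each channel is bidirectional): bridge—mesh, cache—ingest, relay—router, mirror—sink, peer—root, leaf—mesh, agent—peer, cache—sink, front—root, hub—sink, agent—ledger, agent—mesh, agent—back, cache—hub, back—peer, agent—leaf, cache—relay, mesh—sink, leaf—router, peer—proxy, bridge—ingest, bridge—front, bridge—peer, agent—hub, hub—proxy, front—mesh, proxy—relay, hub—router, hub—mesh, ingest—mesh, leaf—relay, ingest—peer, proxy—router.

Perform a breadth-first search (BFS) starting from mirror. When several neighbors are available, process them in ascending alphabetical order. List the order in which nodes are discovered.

Visit mirror; enqueue sink → queue [sink]
Visit sink; enqueue cache, hub, mesh → queue [cache, hub, mesh]
Visit cache; enqueue ingest, relay → queue [hub, mesh, ingest, relay]
Visit hub; enqueue agent, proxy, router → queue [mesh, ingest, relay, agent, proxy, router]
Visit mesh; enqueue bridge, front, leaf → queue [ingest, relay, agent, proxy, router, bridge, front, leaf]
Visit ingest; enqueue peer → queue [relay, agent, proxy, router, bridge, front, leaf, peer]
Visit relay → queue [agent, proxy, router, bridge, front, leaf, peer]
Visit agent; enqueue back, ledger → queue [proxy, router, bridge, front, leaf, peer, back, ledger]
Visit proxy → queue [router, bridge, front, leaf, peer, back, ledger]
Visit router → queue [bridge, front, leaf, peer, back, ledger]
Visit bridge → queue [front, leaf, peer, back, ledger]
Visit front; enqueue root → queue [leaf, peer, back, ledger, root]
Visit leaf → queue [peer, back, ledger, root]
Visit peer → queue [back, ledger, root]
Visit back → queue [ledger, root]
Visit ledger → queue [root]
Visit root → queue []

mirror, sink, cache, hub, mesh, ingest, relay, agent, proxy, router, bridge, front, leaf, peer, back, ledger, root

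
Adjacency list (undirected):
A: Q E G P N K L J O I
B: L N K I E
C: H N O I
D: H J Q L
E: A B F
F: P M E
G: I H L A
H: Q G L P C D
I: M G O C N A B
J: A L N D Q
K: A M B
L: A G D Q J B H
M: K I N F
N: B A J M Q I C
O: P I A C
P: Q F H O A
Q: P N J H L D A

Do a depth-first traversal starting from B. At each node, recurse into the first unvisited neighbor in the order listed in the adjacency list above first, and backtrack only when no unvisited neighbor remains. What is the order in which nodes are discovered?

Visit B
B → L
L → A
A → Q
Q → P
P → F
F → M
M → K
M → I
I → G
G → H
H → C
C → N
N → J
J → D
C → O
F → E

B, L, A, Q, P, F, M, K, I, G, H, C, N, J, D, O, E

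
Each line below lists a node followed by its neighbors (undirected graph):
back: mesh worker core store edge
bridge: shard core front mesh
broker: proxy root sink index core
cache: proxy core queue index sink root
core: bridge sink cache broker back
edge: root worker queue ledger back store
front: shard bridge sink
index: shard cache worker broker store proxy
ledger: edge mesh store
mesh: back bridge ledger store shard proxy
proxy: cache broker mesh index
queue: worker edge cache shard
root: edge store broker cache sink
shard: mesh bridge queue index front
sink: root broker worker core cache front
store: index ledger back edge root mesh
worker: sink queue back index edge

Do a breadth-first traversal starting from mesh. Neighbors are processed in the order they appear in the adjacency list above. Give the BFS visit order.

Visit mesh; enqueue back, bridge, ledger, store, shard, proxy → queue [back, bridge, ledger, store, shard, proxy]
Visit back; enqueue worker, core, edge → queue [bridge, ledger, store, shard, proxy, worker, core, edge]
Visit bridge; enqueue front → queue [ledger, store, shard, proxy, worker, core, edge, front]
Visit ledger → queue [store, shard, proxy, worker, core, edge, front]
Visit store; enqueue index, root → queue [shard, proxy, worker, core, edge, front, index, root]
Visit shard; enqueue queue → queue [proxy, worker, core, edge, front, index, root, queue]
Visit proxy; enqueue cache, broker → queue [worker, core, edge, front, index, root, queue, cache, broker]
Visit worker; enqueue sink → queue [core, edge, front, index, root, queue, cache, broker, sink]
Visit core → queue [edge, front, index, root, queue, cache, broker, sink]
Visit edge → queue [front, index, root, queue, cache, broker, sink]
Visit front → queue [index, root, queue, cache, broker, sink]
Visit index → queue [root, queue, cache, broker, sink]
Visit root → queue [queue, cache, broker, sink]
Visit queue → queue [cache, broker, sink]
Visit cache → queue [broker, sink]
Visit broker → queue [sink]
Visit sink → queue []

mesh, back, bridge, ledger, store, shard, proxy, worker, core, edge, front, index, root, queue, cache, broker, sink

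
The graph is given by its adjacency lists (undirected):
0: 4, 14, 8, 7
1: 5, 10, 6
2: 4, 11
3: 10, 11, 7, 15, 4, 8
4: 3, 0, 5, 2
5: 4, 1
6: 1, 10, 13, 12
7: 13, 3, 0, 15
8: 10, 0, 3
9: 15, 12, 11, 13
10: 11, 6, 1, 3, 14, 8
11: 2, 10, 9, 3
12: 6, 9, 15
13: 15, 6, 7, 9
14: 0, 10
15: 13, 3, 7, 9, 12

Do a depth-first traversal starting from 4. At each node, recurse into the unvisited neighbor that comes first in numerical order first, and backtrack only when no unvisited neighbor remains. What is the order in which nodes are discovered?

4, 0, 7, 3, 8, 10, 1, 5, 6, 12, 9, 11, 2, 13, 15, 14

Visit 4
4 → 0
0 → 7
7 → 3
3 → 8
8 → 10
10 → 1
1 → 5
1 → 6
6 → 12
12 → 9
9 → 11
11 → 2
9 → 13
13 → 15
10 → 14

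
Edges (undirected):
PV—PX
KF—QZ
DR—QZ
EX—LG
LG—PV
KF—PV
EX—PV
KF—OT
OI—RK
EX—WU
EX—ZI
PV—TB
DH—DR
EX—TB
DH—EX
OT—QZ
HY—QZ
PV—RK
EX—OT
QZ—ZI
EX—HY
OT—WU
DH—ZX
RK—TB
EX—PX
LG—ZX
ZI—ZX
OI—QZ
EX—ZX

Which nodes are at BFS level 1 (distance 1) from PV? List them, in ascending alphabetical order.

EX, KF, LG, PX, RK, TB

Level 0: PV
Level 1: EX, KF, LG, PX, RK, TB
Level 2: DH, HY, OI, OT, QZ, WU, ZI, ZX
Level 3: DR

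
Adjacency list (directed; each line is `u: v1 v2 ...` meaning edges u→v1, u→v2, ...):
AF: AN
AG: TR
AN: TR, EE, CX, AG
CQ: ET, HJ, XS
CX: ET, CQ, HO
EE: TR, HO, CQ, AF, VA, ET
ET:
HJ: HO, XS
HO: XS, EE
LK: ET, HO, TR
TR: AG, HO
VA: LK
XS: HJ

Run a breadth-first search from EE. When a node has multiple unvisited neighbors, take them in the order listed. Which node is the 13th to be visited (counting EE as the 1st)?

CX

Visit EE; enqueue TR, HO, CQ, AF, VA, ET → queue [TR, HO, CQ, AF, VA, ET]
Visit TR; enqueue AG → queue [HO, CQ, AF, VA, ET, AG]
Visit HO; enqueue XS → queue [CQ, AF, VA, ET, AG, XS]
Visit CQ; enqueue HJ → queue [AF, VA, ET, AG, XS, HJ]
Visit AF; enqueue AN → queue [VA, ET, AG, XS, HJ, AN]
Visit VA; enqueue LK → queue [ET, AG, XS, HJ, AN, LK]
Visit ET → queue [AG, XS, HJ, AN, LK]
Visit AG → queue [XS, HJ, AN, LK]
Visit XS → queue [HJ, AN, LK]
Visit HJ → queue [AN, LK]
Visit AN; enqueue CX → queue [LK, CX]
Visit LK → queue [CX]
Visit CX → queue []

Visit order: EE, TR, HO, CQ, AF, VA, ET, AG, XS, HJ, AN, LK, CX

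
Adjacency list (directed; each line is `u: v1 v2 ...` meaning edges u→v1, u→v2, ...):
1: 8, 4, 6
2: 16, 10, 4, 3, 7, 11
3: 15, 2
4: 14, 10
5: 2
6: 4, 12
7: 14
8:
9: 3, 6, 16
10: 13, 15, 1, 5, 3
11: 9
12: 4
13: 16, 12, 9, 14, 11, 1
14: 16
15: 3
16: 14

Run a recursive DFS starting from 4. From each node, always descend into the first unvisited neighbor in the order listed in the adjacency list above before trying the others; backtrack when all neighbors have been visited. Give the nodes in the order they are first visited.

Visit 4
4 → 14
14 → 16
4 → 10
10 → 13
13 → 12
13 → 9
9 → 3
3 → 15
3 → 2
2 → 7
2 → 11
9 → 6
13 → 1
1 → 8
10 → 5

4, 14, 16, 10, 13, 12, 9, 3, 15, 2, 7, 11, 6, 1, 8, 5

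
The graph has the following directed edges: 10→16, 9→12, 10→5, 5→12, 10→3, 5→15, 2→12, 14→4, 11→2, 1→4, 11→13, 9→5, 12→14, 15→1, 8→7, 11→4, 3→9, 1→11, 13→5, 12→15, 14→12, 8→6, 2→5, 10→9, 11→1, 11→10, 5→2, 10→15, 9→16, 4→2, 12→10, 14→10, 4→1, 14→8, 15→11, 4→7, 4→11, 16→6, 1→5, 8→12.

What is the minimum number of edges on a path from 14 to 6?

Level 0: 14
Level 1: 4, 8, 10, 12
Level 2: 1, 2, 3, 5, 6, 7, 9, 11, 15, 16
Level 3: 13
6 first appears at level 2.

2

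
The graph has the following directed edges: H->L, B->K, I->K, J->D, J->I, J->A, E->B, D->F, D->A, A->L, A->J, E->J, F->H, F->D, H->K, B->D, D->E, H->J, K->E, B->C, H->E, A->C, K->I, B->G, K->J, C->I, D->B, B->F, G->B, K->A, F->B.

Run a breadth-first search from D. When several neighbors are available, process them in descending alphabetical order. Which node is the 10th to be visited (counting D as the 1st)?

Visit D; enqueue F, E, B, A → queue [F, E, B, A]
Visit F; enqueue H → queue [E, B, A, H]
Visit E; enqueue J → queue [B, A, H, J]
Visit B; enqueue K, G, C → queue [A, H, J, K, G, C]
Visit A; enqueue L → queue [H, J, K, G, C, L]
Visit H → queue [J, K, G, C, L]
Visit J; enqueue I → queue [K, G, C, L, I]
Visit K → queue [G, C, L, I]
Visit G → queue [C, L, I]
Visit C → queue [L, I]
Visit L → queue [I]
Visit I → queue []

Visit order: D, F, E, B, A, H, J, K, G, C, L, I

C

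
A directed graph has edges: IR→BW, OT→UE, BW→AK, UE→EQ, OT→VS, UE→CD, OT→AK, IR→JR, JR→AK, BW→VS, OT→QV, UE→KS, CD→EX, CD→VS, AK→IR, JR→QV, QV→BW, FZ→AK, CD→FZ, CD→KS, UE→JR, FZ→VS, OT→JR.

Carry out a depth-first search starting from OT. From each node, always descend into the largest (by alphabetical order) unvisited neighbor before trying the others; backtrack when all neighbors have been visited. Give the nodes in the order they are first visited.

Visit OT
OT → VS
OT → UE
UE → KS
UE → JR
JR → QV
QV → BW
BW → AK
AK → IR
UE → EQ
UE → CD
CD → FZ
CD → EX

OT VS UE KS JR QV BW AK IR EQ CD FZ EX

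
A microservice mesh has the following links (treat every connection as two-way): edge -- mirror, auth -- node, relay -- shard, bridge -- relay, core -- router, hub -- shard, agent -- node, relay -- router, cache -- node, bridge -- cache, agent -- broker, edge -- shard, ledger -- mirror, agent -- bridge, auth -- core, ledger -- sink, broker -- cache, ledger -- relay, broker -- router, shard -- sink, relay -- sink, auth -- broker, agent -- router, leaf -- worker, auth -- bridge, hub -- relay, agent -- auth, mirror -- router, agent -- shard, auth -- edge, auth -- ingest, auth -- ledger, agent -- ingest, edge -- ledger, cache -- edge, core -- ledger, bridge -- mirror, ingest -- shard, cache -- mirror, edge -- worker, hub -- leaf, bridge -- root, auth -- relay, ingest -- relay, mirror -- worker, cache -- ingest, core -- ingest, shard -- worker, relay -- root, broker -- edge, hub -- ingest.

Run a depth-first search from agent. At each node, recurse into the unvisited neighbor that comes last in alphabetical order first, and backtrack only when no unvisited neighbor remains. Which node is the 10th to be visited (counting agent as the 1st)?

cache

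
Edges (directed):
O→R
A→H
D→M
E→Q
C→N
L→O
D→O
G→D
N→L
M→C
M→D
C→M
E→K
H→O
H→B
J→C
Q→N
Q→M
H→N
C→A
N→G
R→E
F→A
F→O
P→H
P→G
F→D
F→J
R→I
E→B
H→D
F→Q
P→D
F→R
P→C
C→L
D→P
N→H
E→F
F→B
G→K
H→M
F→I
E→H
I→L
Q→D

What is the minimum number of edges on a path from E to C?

3

Level 0: E
Level 1: B, F, H, K, Q
Level 2: A, D, I, J, M, N, O, R
Level 3: C, G, L, P
C first appears at level 3.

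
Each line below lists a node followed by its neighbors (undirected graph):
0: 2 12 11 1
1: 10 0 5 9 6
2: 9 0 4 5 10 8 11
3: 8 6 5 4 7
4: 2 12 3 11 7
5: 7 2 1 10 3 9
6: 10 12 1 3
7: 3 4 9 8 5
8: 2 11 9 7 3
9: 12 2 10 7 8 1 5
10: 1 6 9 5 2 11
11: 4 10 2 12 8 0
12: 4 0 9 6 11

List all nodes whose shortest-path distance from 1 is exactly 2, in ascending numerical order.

2, 3, 7, 8, 11, 12

Level 0: 1
Level 1: 0, 5, 6, 9, 10
Level 2: 2, 3, 7, 8, 11, 12
Level 3: 4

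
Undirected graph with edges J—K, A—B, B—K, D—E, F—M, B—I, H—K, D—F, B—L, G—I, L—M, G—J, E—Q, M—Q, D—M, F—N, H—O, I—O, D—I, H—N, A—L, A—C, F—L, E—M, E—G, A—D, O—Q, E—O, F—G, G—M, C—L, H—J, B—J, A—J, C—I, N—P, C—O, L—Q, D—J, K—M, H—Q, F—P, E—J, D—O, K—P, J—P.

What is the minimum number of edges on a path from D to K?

Level 0: D
Level 1: A, E, F, I, J, M, O
Level 2: B, C, G, H, K, L, N, P, Q
K first appears at level 2.

2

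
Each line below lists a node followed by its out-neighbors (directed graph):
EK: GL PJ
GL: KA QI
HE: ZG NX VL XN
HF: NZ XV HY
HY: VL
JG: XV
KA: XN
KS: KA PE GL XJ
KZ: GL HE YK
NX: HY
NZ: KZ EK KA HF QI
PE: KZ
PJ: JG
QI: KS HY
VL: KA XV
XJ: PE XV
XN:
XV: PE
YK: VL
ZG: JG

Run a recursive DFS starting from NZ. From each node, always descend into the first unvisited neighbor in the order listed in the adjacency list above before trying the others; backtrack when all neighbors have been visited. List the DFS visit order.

NZ, KZ, GL, KA, XN, QI, KS, PE, XJ, XV, HY, VL, HE, ZG, JG, NX, YK, EK, PJ, HF

Visit NZ
NZ → KZ
KZ → GL
GL → KA
KA → XN
GL → QI
QI → KS
KS → PE
KS → XJ
XJ → XV
QI → HY
HY → VL
KZ → HE
HE → ZG
ZG → JG
HE → NX
KZ → YK
NZ → EK
EK → PJ
NZ → HF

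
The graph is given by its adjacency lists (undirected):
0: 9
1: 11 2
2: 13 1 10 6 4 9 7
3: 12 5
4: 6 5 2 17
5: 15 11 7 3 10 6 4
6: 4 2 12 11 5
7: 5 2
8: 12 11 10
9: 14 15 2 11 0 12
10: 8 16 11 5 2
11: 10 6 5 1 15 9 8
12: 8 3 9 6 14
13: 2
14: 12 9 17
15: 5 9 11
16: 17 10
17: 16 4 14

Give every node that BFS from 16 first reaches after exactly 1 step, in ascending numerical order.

10, 17

Level 0: 16
Level 1: 10, 17
Level 2: 2, 4, 5, 8, 11, 14
Level 3: 1, 3, 6, 7, 9, 12, 13, 15
Level 4: 0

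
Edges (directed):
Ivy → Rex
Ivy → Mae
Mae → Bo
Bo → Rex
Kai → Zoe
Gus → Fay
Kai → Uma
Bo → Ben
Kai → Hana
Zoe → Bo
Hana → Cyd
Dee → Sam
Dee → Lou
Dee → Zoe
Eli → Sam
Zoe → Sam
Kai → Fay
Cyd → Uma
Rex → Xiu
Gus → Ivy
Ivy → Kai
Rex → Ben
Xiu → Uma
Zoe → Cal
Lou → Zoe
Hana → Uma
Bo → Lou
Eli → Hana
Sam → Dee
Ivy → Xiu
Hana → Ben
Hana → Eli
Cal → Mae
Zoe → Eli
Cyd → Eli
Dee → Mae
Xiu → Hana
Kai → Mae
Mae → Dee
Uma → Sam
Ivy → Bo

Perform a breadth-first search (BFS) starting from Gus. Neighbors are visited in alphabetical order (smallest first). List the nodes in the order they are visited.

Visit Gus; enqueue Fay, Ivy → queue [Fay, Ivy]
Visit Fay → queue [Ivy]
Visit Ivy; enqueue Bo, Kai, Mae, Rex, Xiu → queue [Bo, Kai, Mae, Rex, Xiu]
Visit Bo; enqueue Ben, Lou → queue [Kai, Mae, Rex, Xiu, Ben, Lou]
Visit Kai; enqueue Hana, Uma, Zoe → queue [Mae, Rex, Xiu, Ben, Lou, Hana, Uma, Zoe]
Visit Mae; enqueue Dee → queue [Rex, Xiu, Ben, Lou, Hana, Uma, Zoe, Dee]
Visit Rex → queue [Xiu, Ben, Lou, Hana, Uma, Zoe, Dee]
Visit Xiu → queue [Ben, Lou, Hana, Uma, Zoe, Dee]
Visit Ben → queue [Lou, Hana, Uma, Zoe, Dee]
Visit Lou → queue [Hana, Uma, Zoe, Dee]
Visit Hana; enqueue Cyd, Eli → queue [Uma, Zoe, Dee, Cyd, Eli]
Visit Uma; enqueue Sam → queue [Zoe, Dee, Cyd, Eli, Sam]
Visit Zoe; enqueue Cal → queue [Dee, Cyd, Eli, Sam, Cal]
Visit Dee → queue [Cyd, Eli, Sam, Cal]
Visit Cyd → queue [Eli, Sam, Cal]
Visit Eli → queue [Sam, Cal]
Visit Sam → queue [Cal]
Visit Cal → queue []

Gus -> Fay -> Ivy -> Bo -> Kai -> Mae -> Rex -> Xiu -> Ben -> Lou -> Hana -> Uma -> Zoe -> Dee -> Cyd -> Eli -> Sam -> Cal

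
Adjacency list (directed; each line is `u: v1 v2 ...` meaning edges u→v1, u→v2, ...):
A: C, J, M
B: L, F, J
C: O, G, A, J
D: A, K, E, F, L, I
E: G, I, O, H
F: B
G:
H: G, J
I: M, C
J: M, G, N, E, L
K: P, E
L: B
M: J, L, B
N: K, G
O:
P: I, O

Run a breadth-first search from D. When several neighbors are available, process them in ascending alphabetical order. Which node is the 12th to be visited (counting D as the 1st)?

Visit D; enqueue A, E, F, I, K, L → queue [A, E, F, I, K, L]
Visit A; enqueue C, J, M → queue [E, F, I, K, L, C, J, M]
Visit E; enqueue G, H, O → queue [F, I, K, L, C, J, M, G, H, O]
Visit F; enqueue B → queue [I, K, L, C, J, M, G, H, O, B]
Visit I → queue [K, L, C, J, M, G, H, O, B]
Visit K; enqueue P → queue [L, C, J, M, G, H, O, B, P]
Visit L → queue [C, J, M, G, H, O, B, P]
Visit C → queue [J, M, G, H, O, B, P]
Visit J; enqueue N → queue [M, G, H, O, B, P, N]
Visit M → queue [G, H, O, B, P, N]
Visit G → queue [H, O, B, P, N]
Visit H → queue [O, B, P, N]
Visit O → queue [B, P, N]
Visit B → queue [P, N]
Visit P → queue [N]
Visit N → queue []

Visit order: D, A, E, F, I, K, L, C, J, M, G, H, O, B, P, N

H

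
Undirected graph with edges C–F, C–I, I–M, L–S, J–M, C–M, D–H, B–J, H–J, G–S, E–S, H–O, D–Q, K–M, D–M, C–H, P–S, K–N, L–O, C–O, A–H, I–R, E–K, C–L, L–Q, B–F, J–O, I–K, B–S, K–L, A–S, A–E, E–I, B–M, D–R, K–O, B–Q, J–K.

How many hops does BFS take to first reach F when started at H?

2

Level 0: H
Level 1: A, C, D, J, O
Level 2: B, E, F, I, K, L, M, Q, R, S
Level 3: G, N, P
F first appears at level 2.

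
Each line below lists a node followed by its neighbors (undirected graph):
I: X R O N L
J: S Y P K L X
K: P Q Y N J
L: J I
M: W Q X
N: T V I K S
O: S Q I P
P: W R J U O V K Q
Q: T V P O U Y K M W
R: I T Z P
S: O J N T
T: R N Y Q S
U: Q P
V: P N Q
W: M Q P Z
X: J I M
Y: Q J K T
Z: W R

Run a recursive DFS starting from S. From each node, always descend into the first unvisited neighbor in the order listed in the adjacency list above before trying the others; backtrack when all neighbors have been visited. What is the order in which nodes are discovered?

S, O, Q, T, R, I, X, J, Y, K, P, W, M, Z, U, V, N, L

Visit S
S → O
O → Q
Q → T
T → R
R → I
I → X
X → J
J → Y
Y → K
K → P
P → W
W → M
W → Z
P → U
P → V
V → N
J → L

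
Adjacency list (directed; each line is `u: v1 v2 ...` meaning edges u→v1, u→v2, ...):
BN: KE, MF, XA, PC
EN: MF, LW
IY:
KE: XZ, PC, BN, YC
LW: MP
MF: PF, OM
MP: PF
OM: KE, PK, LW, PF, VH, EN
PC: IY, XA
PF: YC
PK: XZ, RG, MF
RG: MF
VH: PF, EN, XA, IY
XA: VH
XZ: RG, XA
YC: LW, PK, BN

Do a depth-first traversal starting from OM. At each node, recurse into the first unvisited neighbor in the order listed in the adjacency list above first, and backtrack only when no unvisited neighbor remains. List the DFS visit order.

OM -> KE -> XZ -> RG -> MF -> PF -> YC -> LW -> MP -> PK -> BN -> XA -> VH -> EN -> IY -> PC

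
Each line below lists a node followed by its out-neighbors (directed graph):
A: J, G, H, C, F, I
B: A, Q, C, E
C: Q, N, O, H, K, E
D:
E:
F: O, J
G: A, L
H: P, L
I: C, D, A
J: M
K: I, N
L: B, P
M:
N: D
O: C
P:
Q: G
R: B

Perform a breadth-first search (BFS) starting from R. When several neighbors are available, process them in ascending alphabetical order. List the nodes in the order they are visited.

R -> B -> A -> C -> E -> Q -> F -> G -> H -> I -> J -> K -> N -> O -> L -> P -> D -> M

Visit R; enqueue B → queue [B]
Visit B; enqueue A, C, E, Q → queue [A, C, E, Q]
Visit A; enqueue F, G, H, I, J → queue [C, E, Q, F, G, H, I, J]
Visit C; enqueue K, N, O → queue [E, Q, F, G, H, I, J, K, N, O]
Visit E → queue [Q, F, G, H, I, J, K, N, O]
Visit Q → queue [F, G, H, I, J, K, N, O]
Visit F → queue [G, H, I, J, K, N, O]
Visit G; enqueue L → queue [H, I, J, K, N, O, L]
Visit H; enqueue P → queue [I, J, K, N, O, L, P]
Visit I; enqueue D → queue [J, K, N, O, L, P, D]
Visit J; enqueue M → queue [K, N, O, L, P, D, M]
Visit K → queue [N, O, L, P, D, M]
Visit N → queue [O, L, P, D, M]
Visit O → queue [L, P, D, M]
Visit L → queue [P, D, M]
Visit P → queue [D, M]
Visit D → queue [M]
Visit M → queue []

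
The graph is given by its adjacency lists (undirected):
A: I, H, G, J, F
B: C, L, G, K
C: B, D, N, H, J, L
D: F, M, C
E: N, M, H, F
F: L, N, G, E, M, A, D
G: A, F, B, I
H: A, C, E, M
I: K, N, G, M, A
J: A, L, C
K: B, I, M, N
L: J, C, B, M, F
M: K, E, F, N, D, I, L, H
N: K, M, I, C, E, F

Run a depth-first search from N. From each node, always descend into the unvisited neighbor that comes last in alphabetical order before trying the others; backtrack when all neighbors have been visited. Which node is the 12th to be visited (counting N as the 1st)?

Visit N
N → M
M → L
L → J
J → C
C → H
H → E
E → F
F → G
G → I
I → K
K → B
I → A
F → D

Visit order: N, M, L, J, C, H, E, F, G, I, K, B, A, D

B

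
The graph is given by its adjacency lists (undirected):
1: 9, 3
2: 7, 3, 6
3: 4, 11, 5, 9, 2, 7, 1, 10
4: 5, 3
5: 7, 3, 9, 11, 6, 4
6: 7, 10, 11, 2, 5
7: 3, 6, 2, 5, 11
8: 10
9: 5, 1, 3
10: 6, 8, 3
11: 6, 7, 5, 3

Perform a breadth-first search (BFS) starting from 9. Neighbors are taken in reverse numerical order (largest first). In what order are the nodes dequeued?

9 -> 5 -> 3 -> 1 -> 11 -> 7 -> 6 -> 4 -> 10 -> 2 -> 8

Visit 9; enqueue 5, 3, 1 → queue [5, 3, 1]
Visit 5; enqueue 11, 7, 6, 4 → queue [3, 1, 11, 7, 6, 4]
Visit 3; enqueue 10, 2 → queue [1, 11, 7, 6, 4, 10, 2]
Visit 1 → queue [11, 7, 6, 4, 10, 2]
Visit 11 → queue [7, 6, 4, 10, 2]
Visit 7 → queue [6, 4, 10, 2]
Visit 6 → queue [4, 10, 2]
Visit 4 → queue [10, 2]
Visit 10; enqueue 8 → queue [2, 8]
Visit 2 → queue [8]
Visit 8 → queue []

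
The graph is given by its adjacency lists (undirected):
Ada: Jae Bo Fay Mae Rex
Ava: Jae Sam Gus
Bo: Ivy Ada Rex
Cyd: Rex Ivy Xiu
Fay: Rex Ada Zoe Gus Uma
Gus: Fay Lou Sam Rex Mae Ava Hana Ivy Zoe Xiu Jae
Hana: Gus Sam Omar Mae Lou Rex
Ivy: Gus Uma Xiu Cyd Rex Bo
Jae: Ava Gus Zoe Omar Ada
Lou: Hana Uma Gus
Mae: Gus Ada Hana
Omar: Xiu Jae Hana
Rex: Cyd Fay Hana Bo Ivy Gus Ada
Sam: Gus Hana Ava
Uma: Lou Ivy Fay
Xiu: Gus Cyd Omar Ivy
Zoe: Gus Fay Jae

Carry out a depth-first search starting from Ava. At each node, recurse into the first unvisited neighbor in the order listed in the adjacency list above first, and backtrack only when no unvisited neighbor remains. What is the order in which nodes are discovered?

Ava Jae Gus Fay Rex Cyd Ivy Uma Lou Hana Sam Omar Xiu Mae Ada Bo Zoe

Visit Ava
Ava → Jae
Jae → Gus
Gus → Fay
Fay → Rex
Rex → Cyd
Cyd → Ivy
Ivy → Uma
Uma → Lou
Lou → Hana
Hana → Sam
Hana → Omar
Omar → Xiu
Hana → Mae
Mae → Ada
Ada → Bo
Fay → Zoe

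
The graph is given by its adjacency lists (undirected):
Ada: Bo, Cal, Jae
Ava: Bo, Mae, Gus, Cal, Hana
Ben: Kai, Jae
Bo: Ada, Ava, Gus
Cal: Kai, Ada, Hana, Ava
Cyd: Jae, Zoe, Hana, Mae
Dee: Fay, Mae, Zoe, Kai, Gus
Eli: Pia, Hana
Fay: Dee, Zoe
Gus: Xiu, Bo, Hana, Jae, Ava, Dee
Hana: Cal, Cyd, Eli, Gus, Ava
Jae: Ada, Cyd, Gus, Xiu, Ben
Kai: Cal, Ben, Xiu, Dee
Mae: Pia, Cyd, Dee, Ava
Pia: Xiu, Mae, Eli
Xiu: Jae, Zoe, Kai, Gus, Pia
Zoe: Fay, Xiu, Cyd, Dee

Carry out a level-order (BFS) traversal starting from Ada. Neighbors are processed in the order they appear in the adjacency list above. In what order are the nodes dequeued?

Visit Ada; enqueue Bo, Cal, Jae → queue [Bo, Cal, Jae]
Visit Bo; enqueue Ava, Gus → queue [Cal, Jae, Ava, Gus]
Visit Cal; enqueue Kai, Hana → queue [Jae, Ava, Gus, Kai, Hana]
Visit Jae; enqueue Cyd, Xiu, Ben → queue [Ava, Gus, Kai, Hana, Cyd, Xiu, Ben]
Visit Ava; enqueue Mae → queue [Gus, Kai, Hana, Cyd, Xiu, Ben, Mae]
Visit Gus; enqueue Dee → queue [Kai, Hana, Cyd, Xiu, Ben, Mae, Dee]
Visit Kai → queue [Hana, Cyd, Xiu, Ben, Mae, Dee]
Visit Hana; enqueue Eli → queue [Cyd, Xiu, Ben, Mae, Dee, Eli]
Visit Cyd; enqueue Zoe → queue [Xiu, Ben, Mae, Dee, Eli, Zoe]
Visit Xiu; enqueue Pia → queue [Ben, Mae, Dee, Eli, Zoe, Pia]
Visit Ben → queue [Mae, Dee, Eli, Zoe, Pia]
Visit Mae → queue [Dee, Eli, Zoe, Pia]
Visit Dee; enqueue Fay → queue [Eli, Zoe, Pia, Fay]
Visit Eli → queue [Zoe, Pia, Fay]
Visit Zoe → queue [Pia, Fay]
Visit Pia → queue [Fay]
Visit Fay → queue []

Ada Bo Cal Jae Ava Gus Kai Hana Cyd Xiu Ben Mae Dee Eli Zoe Pia Fay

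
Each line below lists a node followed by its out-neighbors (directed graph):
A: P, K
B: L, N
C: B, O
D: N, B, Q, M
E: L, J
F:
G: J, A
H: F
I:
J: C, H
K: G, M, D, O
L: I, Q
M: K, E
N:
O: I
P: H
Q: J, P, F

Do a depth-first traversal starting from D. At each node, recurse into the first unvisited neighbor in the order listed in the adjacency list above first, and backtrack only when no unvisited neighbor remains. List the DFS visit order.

D -> N -> B -> L -> I -> Q -> J -> C -> O -> H -> F -> P -> M -> K -> G -> A -> E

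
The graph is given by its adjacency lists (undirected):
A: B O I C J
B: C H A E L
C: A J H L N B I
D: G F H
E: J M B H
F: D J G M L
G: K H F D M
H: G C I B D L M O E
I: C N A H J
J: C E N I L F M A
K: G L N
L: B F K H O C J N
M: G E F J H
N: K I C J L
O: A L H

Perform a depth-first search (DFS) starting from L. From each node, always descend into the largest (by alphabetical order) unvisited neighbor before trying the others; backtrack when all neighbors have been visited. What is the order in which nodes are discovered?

L O H M J N K G F D I C B E A

Visit L
L → O
O → H
H → M
M → J
J → N
N → K
K → G
G → F
F → D
N → I
I → C
C → B
B → E
B → A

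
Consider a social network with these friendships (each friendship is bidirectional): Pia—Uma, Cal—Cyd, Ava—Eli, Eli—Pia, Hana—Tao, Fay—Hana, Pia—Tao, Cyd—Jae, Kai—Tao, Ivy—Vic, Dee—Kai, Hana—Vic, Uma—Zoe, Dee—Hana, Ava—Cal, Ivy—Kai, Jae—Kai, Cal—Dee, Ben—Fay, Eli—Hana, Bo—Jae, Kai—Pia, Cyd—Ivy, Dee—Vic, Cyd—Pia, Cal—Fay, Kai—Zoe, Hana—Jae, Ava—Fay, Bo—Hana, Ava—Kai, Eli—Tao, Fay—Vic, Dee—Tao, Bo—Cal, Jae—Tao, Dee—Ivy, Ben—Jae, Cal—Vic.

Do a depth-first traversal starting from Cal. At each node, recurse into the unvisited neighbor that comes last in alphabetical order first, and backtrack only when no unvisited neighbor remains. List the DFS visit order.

Visit Cal
Cal → Vic
Vic → Ivy
Ivy → Kai
Kai → Zoe
Zoe → Uma
Uma → Pia
Pia → Tao
Tao → Jae
Jae → Hana
Hana → Fay
Fay → Ben
Fay → Ava
Ava → Eli
Hana → Dee
Hana → Bo
Jae → Cyd

Cal -> Vic -> Ivy -> Kai -> Zoe -> Uma -> Pia -> Tao -> Jae -> Hana -> Fay -> Ben -> Ava -> Eli -> Dee -> Bo -> Cyd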